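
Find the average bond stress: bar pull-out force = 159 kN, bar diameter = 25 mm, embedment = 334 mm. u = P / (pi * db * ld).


u = P / (pi * db * ld)
= 159 * 1000 / (pi * 25 * 334)
= 6.061 MPa

6.061


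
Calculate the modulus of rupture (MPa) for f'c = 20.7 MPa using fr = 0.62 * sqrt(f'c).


fr = 0.62 * sqrt(20.7)
= 2.821 MPa

2.821


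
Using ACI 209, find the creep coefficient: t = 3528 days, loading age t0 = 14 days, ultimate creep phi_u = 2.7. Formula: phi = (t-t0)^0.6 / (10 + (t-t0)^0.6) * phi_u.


dt = 3528 - 14 = 3514
phi = 3514^0.6 / (10 + 3514^0.6) * 2.7
= 2.513

2.513


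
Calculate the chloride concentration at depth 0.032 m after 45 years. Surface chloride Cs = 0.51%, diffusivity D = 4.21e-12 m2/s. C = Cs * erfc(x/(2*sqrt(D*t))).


t_seconds = 45 * 365.25 * 24 * 3600 = 1420092000.0 s
arg = 0.032 / (2 * sqrt(4.21e-12 * 1420092000.0))
= 0.2069
erfc(0.2069) = 0.7698
C = 0.51 * 0.7698 = 0.3926%

0.3926


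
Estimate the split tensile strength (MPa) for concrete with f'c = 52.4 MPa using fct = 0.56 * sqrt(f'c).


fct = 0.56 * sqrt(52.4)
= 0.56 * 7.239
= 4.054 MPa

4.054


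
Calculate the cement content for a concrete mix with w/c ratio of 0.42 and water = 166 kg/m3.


Cement = water / (w/c)
= 166 / 0.42
= 395.2 kg/m3

395.2


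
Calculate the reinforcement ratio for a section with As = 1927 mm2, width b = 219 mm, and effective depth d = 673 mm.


rho = As / (b * d)
= 1927 / (219 * 673)
= 0.0131

0.0131


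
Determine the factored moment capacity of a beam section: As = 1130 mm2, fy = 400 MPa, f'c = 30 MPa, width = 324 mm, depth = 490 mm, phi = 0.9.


a = As * fy / (0.85 * f'c * b)
= 1130 * 400 / (0.85 * 30 * 324)
= 54.7083 mm
Mn = As * fy * (d - a/2) / 10^6
= 209.1159 kN-m
phi*Mn = 0.9 * 209.1159 = 188.2 kN-m

188.2


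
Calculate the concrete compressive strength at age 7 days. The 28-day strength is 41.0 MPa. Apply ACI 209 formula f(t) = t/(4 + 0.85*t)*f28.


f(7) = 7 / (4 + 0.85 * 7) * 41.0
= 7 / 9.95 * 41.0
= 28.84 MPa

28.84


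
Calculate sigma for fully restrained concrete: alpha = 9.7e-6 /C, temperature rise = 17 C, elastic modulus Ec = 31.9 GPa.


sigma = alpha * dT * Ec
= 9.7e-6 * 17 * 31.9 * 1000
= 5.26 MPa

5.26


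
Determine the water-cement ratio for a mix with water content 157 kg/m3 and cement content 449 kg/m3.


w/c = water / cement
w/c = 157 / 449 = 0.35

0.35


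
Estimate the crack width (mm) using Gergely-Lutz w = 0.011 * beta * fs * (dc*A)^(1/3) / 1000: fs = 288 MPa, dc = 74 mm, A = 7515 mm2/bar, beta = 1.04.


w = 0.011 * beta * fs * (dc * A)^(1/3) / 1000
= 0.011 * 1.04 * 288 * (74 * 7515)^(1/3) / 1000
= 0.271 mm

0.271


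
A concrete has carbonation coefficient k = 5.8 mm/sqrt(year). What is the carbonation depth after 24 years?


depth = k * sqrt(t)
= 5.8 * sqrt(24)
= 28.41 mm

28.41


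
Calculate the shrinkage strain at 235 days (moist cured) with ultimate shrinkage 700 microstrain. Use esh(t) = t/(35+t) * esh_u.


esh(235) = 235 / (35 + 235) * 700
= 235 / 270 * 700
= 609.3 microstrain

609.3


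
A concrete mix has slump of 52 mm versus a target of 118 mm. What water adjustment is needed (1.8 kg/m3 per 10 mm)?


Difference = 118 - 52 = 66 mm
Water adjustment = 66 * 1.8 / 10 = 11.9 kg/m3

11.9


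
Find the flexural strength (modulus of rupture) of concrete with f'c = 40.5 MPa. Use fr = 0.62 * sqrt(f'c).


fr = 0.62 * sqrt(40.5)
= 3.946 MPa

3.946


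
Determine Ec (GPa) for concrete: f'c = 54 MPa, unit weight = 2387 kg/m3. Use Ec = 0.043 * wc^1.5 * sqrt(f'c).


Ec = 0.043 * 2387^1.5 * sqrt(54) / 1000
= 36.85 GPa

36.85


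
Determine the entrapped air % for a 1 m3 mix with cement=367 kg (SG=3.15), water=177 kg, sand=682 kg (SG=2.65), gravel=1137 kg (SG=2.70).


Vol cement = 367 / (3.15 * 1000) = 0.116508 m3
Vol water = 177 / 1000 = 0.177 m3
Vol sand = 682 / (2.65 * 1000) = 0.257358 m3
Vol gravel = 1137 / (2.70 * 1000) = 0.421111 m3
Total solid + water volume = 0.971978 m3
Air = (1 - 0.971978) * 100 = 2.8%

2.8


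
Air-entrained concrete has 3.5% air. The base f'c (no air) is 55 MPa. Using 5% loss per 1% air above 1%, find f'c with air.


Strength loss = (3.5 - 1) * 5 = 12.5%
f'c = 55 * (1 - 12.5/100)
= 48.12 MPa

48.12


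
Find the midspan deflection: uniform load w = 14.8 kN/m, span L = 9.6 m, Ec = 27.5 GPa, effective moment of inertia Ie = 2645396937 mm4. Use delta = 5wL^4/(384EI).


Convert: L = 9.6 m = 9600 mm, Ec = 27.5 GPa = 27500 MPa
delta = 5 * 14.8 * 9600^4 / (384 * 27500 * 2645396937)
= 22.5 mm

22.5


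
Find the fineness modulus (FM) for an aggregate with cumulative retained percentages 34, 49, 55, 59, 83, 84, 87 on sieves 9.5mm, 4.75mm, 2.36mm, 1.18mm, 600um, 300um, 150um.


FM = sum(cumulative % retained) / 100
= 451 / 100
= 4.51

4.51


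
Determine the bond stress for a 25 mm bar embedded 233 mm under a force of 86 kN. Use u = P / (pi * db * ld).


u = P / (pi * db * ld)
= 86 * 1000 / (pi * 25 * 233)
= 4.7 MPa

4.7


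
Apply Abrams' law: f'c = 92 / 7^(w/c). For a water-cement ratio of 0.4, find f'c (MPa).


f'c = 92 / 7^0.4
= 92 / 2.178
= 42.24 MPa

42.24


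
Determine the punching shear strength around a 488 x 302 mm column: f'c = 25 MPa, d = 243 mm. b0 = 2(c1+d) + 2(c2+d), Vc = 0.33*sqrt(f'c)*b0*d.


b0 = 2*(488 + 243) + 2*(302 + 243) = 2552 mm
Vc = 0.33 * sqrt(25) * 2552 * 243 / 1000
= 1023.22 kN

1023.22


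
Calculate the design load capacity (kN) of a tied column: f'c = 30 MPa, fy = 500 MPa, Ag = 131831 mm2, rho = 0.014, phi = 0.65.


Ast = rho * Ag = 0.014 * 131831 = 1845.634 mm2
phi*Pn = 0.65 * 0.80 * (0.85 * 30 * (131831 - 1845.634) + 500 * 1845.634) / 1000
= 2203.47 kN

2203.47


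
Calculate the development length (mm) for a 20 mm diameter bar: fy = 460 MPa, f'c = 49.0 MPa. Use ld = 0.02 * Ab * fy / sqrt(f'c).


Ab = pi * 20^2 / 4 = 314.159 mm2
ld = 0.02 * 314.159 * 460 / sqrt(49.0)
= 412.9 mm

412.9


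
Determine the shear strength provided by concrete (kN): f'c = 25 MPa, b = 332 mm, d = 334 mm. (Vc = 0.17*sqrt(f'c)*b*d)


Vc = 0.17 * sqrt(25) * 332 * 334 / 1000
= 94.25 kN

94.25


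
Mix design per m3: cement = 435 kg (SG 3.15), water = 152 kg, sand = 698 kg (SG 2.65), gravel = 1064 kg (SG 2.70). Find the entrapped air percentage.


Vol cement = 435 / (3.15 * 1000) = 0.138095 m3
Vol water = 152 / 1000 = 0.152 m3
Vol sand = 698 / (2.65 * 1000) = 0.263396 m3
Vol gravel = 1064 / (2.70 * 1000) = 0.394074 m3
Total solid + water volume = 0.947566 m3
Air = (1 - 0.947566) * 100 = 5.24%

5.24


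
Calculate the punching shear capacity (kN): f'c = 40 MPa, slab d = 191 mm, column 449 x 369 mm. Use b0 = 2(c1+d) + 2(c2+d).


b0 = 2*(449 + 191) + 2*(369 + 191) = 2400 mm
Vc = 0.33 * sqrt(40) * 2400 * 191 / 1000
= 956.73 kN

956.73


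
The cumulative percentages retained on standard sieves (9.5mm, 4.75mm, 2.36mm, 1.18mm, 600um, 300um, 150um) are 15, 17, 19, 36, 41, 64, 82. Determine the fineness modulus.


FM = sum(cumulative % retained) / 100
= 274 / 100
= 2.74

2.74


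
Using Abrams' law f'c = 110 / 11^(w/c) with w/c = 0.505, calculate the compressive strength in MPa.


f'c = 110 / 11^0.505
= 110 / 3.357
= 32.77 MPa

32.77


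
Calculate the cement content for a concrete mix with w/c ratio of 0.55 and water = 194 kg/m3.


Cement = water / (w/c)
= 194 / 0.55
= 352.7 kg/m3

352.7


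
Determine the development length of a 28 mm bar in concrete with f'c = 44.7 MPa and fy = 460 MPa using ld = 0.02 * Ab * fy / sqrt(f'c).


Ab = pi * 28^2 / 4 = 615.752 mm2
ld = 0.02 * 615.752 * 460 / sqrt(44.7)
= 847.3 mm

847.3


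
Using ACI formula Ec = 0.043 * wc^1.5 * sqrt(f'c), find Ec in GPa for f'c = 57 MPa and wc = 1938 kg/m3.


Ec = 0.043 * 1938^1.5 * sqrt(57) / 1000
= 27.7 GPa

27.7


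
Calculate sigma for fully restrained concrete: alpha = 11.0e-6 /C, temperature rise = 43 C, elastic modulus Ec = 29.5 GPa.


sigma = alpha * dT * Ec
= 11.0e-6 * 43 * 29.5 * 1000
= 13.954 MPa

13.954


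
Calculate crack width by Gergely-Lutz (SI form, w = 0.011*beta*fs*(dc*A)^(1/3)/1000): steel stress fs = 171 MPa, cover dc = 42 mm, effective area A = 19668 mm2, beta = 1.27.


w = 0.011 * beta * fs * (dc * A)^(1/3) / 1000
= 0.011 * 1.27 * 171 * (42 * 19668)^(1/3) / 1000
= 0.224 mm

0.224


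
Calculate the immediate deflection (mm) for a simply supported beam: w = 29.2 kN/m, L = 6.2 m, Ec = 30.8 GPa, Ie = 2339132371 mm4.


Convert: L = 6.2 m = 6200 mm, Ec = 30.8 GPa = 30800 MPa
delta = 5 * 29.2 * 6200^4 / (384 * 30800 * 2339132371)
= 7.8 mm

7.8


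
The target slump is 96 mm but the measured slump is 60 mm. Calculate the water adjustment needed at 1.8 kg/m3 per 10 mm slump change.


Difference = 96 - 60 = 36 mm
Water adjustment = 36 * 1.8 / 10 = 6.5 kg/m3

6.5


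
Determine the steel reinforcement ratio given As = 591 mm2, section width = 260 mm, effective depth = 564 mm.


rho = As / (b * d)
= 591 / (260 * 564)
= 0.004

0.004


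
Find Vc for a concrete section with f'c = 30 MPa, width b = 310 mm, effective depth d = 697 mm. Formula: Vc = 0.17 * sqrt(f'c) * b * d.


Vc = 0.17 * sqrt(30) * 310 * 697 / 1000
= 201.19 kN

201.19


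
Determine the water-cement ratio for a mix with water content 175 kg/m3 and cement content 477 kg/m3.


w/c = water / cement
w/c = 175 / 477 = 0.367

0.367


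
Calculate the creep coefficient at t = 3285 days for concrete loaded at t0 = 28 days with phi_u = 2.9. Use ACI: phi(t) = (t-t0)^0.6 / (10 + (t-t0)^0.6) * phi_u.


dt = 3285 - 28 = 3257
phi = 3257^0.6 / (10 + 3257^0.6) * 2.9
= 2.69

2.69


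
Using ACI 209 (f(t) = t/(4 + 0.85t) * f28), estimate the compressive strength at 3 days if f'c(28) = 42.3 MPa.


f(3) = 3 / (4 + 0.85 * 3) * 42.3
= 3 / 6.55 * 42.3
= 19.37 MPa

19.37


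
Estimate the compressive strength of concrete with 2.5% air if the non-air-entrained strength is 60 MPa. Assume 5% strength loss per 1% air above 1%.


Strength loss = (2.5 - 1) * 5 = 7.5%
f'c = 60 * (1 - 7.5/100)
= 55.5 MPa

55.5


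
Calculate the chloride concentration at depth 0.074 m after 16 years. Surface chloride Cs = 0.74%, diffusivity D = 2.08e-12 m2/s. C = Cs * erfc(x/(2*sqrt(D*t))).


t_seconds = 16 * 365.25 * 24 * 3600 = 504921600.0 s
arg = 0.074 / (2 * sqrt(2.08e-12 * 504921600.0))
= 1.1417
erfc(1.1417) = 0.1064
C = 0.74 * 0.1064 = 0.0787%

0.0787


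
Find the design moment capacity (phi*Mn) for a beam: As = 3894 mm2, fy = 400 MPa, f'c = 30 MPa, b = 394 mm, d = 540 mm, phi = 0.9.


a = As * fy / (0.85 * f'c * b)
= 3894 * 400 / (0.85 * 30 * 394)
= 155.0314 mm
Mn = As * fy * (d - a/2) / 10^6
= 720.3656 kN-m
phi*Mn = 0.9 * 720.3656 = 648.33 kN-m

648.33


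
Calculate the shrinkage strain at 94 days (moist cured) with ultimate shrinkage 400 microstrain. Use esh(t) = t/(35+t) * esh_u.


esh(94) = 94 / (35 + 94) * 400
= 94 / 129 * 400
= 291.5 microstrain

291.5


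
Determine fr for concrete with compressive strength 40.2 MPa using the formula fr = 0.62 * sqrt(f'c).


fr = 0.62 * sqrt(40.2)
= 3.931 MPa

3.931


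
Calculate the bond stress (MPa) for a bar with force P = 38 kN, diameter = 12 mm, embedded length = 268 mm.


u = P / (pi * db * ld)
= 38 * 1000 / (pi * 12 * 268)
= 3.761 MPa

3.761


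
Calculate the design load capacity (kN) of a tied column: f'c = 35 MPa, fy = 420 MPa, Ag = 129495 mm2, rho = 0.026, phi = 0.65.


Ast = rho * Ag = 0.026 * 129495 = 3366.87 mm2
phi*Pn = 0.65 * 0.80 * (0.85 * 35 * (129495 - 3366.87) + 420 * 3366.87) / 1000
= 2686.53 kN

2686.53


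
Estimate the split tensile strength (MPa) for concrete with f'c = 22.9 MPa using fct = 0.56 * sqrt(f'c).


fct = 0.56 * sqrt(22.9)
= 0.56 * 4.785
= 2.68 MPa

2.68


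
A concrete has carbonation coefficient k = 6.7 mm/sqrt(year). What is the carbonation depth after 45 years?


depth = k * sqrt(t)
= 6.7 * sqrt(45)
= 44.94 mm

44.94


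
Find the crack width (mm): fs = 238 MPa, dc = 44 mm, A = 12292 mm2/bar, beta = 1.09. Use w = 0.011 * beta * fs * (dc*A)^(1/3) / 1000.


w = 0.011 * beta * fs * (dc * A)^(1/3) / 1000
= 0.011 * 1.09 * 238 * (44 * 12292)^(1/3) / 1000
= 0.232 mm

0.232


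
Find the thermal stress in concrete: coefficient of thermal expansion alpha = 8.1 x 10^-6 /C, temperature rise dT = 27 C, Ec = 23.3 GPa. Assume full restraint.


sigma = alpha * dT * Ec
= 8.1e-6 * 27 * 23.3 * 1000
= 5.096 MPa

5.096


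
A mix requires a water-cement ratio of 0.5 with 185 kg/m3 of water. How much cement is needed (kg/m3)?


Cement = water / (w/c)
= 185 / 0.5
= 370.0 kg/m3

370.0


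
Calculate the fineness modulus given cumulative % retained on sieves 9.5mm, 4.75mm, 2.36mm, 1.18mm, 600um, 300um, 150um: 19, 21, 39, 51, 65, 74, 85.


FM = sum(cumulative % retained) / 100
= 354 / 100
= 3.54

3.54


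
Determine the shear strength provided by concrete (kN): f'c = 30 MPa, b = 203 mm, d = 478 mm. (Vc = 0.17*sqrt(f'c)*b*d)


Vc = 0.17 * sqrt(30) * 203 * 478 / 1000
= 90.35 kN

90.35


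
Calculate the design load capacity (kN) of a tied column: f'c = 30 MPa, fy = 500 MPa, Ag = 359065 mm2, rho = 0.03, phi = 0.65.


Ast = rho * Ag = 0.03 * 359065 = 10771.95 mm2
phi*Pn = 0.65 * 0.80 * (0.85 * 30 * (359065 - 10771.95) + 500 * 10771.95) / 1000
= 7419.07 kN

7419.07


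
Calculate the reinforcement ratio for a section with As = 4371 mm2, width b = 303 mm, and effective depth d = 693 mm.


rho = As / (b * d)
= 4371 / (303 * 693)
= 0.0208

0.0208


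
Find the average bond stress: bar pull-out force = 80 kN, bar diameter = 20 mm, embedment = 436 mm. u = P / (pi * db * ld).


u = P / (pi * db * ld)
= 80 * 1000 / (pi * 20 * 436)
= 2.92 MPa

2.92


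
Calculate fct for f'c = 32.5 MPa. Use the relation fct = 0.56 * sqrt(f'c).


fct = 0.56 * sqrt(32.5)
= 0.56 * 5.701
= 3.192 MPa

3.192


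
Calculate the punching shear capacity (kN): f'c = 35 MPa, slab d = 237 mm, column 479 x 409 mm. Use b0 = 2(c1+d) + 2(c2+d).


b0 = 2*(479 + 237) + 2*(409 + 237) = 2724 mm
Vc = 0.33 * sqrt(35) * 2724 * 237 / 1000
= 1260.39 kN

1260.39


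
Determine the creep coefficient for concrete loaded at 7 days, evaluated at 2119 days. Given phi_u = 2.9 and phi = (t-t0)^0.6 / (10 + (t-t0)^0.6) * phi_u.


dt = 2119 - 7 = 2112
phi = 2112^0.6 / (10 + 2112^0.6) * 2.9
= 2.633

2.633


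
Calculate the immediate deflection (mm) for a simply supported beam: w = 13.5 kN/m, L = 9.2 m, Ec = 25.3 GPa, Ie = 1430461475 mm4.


Convert: L = 9.2 m = 9200 mm, Ec = 25.3 GPa = 25300 MPa
delta = 5 * 13.5 * 9200^4 / (384 * 25300 * 1430461475)
= 34.8 mm

34.8


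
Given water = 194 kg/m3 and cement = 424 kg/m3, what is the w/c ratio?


w/c = water / cement
w/c = 194 / 424 = 0.458

0.458


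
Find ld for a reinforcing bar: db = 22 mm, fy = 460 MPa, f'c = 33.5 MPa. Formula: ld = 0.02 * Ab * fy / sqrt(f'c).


Ab = pi * 22^2 / 4 = 380.133 mm2
ld = 0.02 * 380.133 * 460 / sqrt(33.5)
= 604.2 mm

604.2


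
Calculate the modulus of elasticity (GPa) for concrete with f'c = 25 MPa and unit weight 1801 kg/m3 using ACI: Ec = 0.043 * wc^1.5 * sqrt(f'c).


Ec = 0.043 * 1801^1.5 * sqrt(25) / 1000
= 16.43 GPa

16.43


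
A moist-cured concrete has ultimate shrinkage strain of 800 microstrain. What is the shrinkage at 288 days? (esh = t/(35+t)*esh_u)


esh(288) = 288 / (35 + 288) * 800
= 288 / 323 * 800
= 713.3 microstrain

713.3


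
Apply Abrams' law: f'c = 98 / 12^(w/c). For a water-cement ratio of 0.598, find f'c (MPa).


f'c = 98 / 12^0.598
= 98 / 4.419
= 22.18 MPa

22.18


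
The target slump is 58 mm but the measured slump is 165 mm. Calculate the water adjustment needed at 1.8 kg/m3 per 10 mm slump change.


Difference = 58 - 165 = -107 mm
Water adjustment = -107 * 1.8 / 10 = -19.3 kg/m3

-19.3


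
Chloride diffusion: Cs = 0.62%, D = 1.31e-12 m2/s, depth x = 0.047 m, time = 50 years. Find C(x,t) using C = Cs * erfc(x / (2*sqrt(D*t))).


t_seconds = 50 * 365.25 * 24 * 3600 = 1577880000.0 s
arg = 0.047 / (2 * sqrt(1.31e-12 * 1577880000.0))
= 0.5169
erfc(0.5169) = 0.4648
C = 0.62 * 0.4648 = 0.2882%

0.2882


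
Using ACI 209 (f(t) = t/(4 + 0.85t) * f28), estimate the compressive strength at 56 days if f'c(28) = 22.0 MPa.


f(56) = 56 / (4 + 0.85 * 56) * 22.0
= 56 / 51.6 * 22.0
= 23.88 MPa

23.88


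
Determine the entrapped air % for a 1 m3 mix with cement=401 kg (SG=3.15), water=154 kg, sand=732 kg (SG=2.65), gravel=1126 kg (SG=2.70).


Vol cement = 401 / (3.15 * 1000) = 0.127302 m3
Vol water = 154 / 1000 = 0.154 m3
Vol sand = 732 / (2.65 * 1000) = 0.276226 m3
Vol gravel = 1126 / (2.70 * 1000) = 0.417037 m3
Total solid + water volume = 0.974565 m3
Air = (1 - 0.974565) * 100 = 2.54%

2.54


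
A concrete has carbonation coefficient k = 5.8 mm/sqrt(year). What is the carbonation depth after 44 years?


depth = k * sqrt(t)
= 5.8 * sqrt(44)
= 38.47 mm

38.47


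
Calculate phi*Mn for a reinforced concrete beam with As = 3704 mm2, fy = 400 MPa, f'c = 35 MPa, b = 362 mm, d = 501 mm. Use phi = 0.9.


a = As * fy / (0.85 * f'c * b)
= 3704 * 400 / (0.85 * 35 * 362)
= 137.5737 mm
Mn = As * fy * (d - a/2) / 10^6
= 640.367 kN-m
phi*Mn = 0.9 * 640.367 = 576.33 kN-m

576.33


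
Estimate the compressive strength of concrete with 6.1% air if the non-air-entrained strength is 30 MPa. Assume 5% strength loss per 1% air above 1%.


Strength loss = (6.1 - 1) * 5 = 25.5%
f'c = 30 * (1 - 25.5/100)
= 22.35 MPa

22.35


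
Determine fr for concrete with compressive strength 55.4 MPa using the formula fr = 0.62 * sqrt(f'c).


fr = 0.62 * sqrt(55.4)
= 4.615 MPa

4.615


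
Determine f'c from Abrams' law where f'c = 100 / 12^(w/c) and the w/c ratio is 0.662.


f'c = 100 / 12^0.662
= 100 / 5.181
= 19.3 MPa

19.3


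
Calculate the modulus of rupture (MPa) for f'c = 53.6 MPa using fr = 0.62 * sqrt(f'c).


fr = 0.62 * sqrt(53.6)
= 4.539 MPa

4.539


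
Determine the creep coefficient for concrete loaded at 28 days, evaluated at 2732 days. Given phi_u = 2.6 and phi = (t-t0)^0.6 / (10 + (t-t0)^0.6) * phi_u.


dt = 2732 - 28 = 2704
phi = 2704^0.6 / (10 + 2704^0.6) * 2.6
= 2.391

2.391


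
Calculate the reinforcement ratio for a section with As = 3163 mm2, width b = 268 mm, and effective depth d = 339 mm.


rho = As / (b * d)
= 3163 / (268 * 339)
= 0.0348

0.0348


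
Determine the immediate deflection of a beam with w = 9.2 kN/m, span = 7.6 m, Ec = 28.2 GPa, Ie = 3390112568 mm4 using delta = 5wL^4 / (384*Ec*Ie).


Convert: L = 7.6 m = 7600 mm, Ec = 28.2 GPa = 28200 MPa
delta = 5 * 9.2 * 7600^4 / (384 * 28200 * 3390112568)
= 4.18 mm

4.18


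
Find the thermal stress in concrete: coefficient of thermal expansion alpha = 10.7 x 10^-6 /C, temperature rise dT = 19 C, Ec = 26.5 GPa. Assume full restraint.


sigma = alpha * dT * Ec
= 10.7e-6 * 19 * 26.5 * 1000
= 5.387 MPa

5.387


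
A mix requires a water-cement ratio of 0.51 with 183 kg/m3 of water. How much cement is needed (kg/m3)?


Cement = water / (w/c)
= 183 / 0.51
= 358.8 kg/m3

358.8


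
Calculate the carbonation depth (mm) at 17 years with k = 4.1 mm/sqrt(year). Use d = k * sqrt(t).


depth = k * sqrt(t)
= 4.1 * sqrt(17)
= 16.9 mm

16.9


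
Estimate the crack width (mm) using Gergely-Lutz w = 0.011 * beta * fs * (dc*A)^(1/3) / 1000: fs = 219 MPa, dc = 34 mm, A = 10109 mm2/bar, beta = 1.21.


w = 0.011 * beta * fs * (dc * A)^(1/3) / 1000
= 0.011 * 1.21 * 219 * (34 * 10109)^(1/3) / 1000
= 0.204 mm

0.204


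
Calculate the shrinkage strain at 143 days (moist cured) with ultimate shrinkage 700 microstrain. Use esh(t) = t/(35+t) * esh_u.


esh(143) = 143 / (35 + 143) * 700
= 143 / 178 * 700
= 562.4 microstrain

562.4


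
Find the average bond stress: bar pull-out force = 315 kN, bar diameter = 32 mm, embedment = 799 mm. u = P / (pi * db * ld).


u = P / (pi * db * ld)
= 315 * 1000 / (pi * 32 * 799)
= 3.922 MPa

3.922


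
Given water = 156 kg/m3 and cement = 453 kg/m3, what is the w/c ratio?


w/c = water / cement
w/c = 156 / 453 = 0.344

0.344


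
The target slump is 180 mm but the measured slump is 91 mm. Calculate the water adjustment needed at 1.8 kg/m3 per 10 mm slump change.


Difference = 180 - 91 = 89 mm
Water adjustment = 89 * 1.8 / 10 = 16.0 kg/m3

16.0


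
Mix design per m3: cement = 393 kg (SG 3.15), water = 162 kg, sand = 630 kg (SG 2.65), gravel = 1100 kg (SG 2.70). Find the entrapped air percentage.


Vol cement = 393 / (3.15 * 1000) = 0.124762 m3
Vol water = 162 / 1000 = 0.162 m3
Vol sand = 630 / (2.65 * 1000) = 0.237736 m3
Vol gravel = 1100 / (2.70 * 1000) = 0.407407 m3
Total solid + water volume = 0.931905 m3
Air = (1 - 0.931905) * 100 = 6.81%

6.81


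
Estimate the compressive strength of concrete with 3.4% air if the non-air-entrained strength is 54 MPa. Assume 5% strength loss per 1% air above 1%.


Strength loss = (3.4 - 1) * 5 = 12.0%
f'c = 54 * (1 - 12.0/100)
= 47.52 MPa

47.52


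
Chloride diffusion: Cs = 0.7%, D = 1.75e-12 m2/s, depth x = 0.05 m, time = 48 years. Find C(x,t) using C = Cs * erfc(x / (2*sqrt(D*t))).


t_seconds = 48 * 365.25 * 24 * 3600 = 1514764800.0 s
arg = 0.05 / (2 * sqrt(1.75e-12 * 1514764800.0))
= 0.4856
erfc(0.4856) = 0.4923
C = 0.7 * 0.4923 = 0.3446%

0.3446


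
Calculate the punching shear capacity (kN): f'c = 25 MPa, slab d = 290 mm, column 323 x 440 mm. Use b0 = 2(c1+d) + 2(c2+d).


b0 = 2*(323 + 290) + 2*(440 + 290) = 2686 mm
Vc = 0.33 * sqrt(25) * 2686 * 290 / 1000
= 1285.25 kN

1285.25


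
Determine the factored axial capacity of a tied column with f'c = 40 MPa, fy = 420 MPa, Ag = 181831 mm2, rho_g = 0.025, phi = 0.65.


Ast = rho * Ag = 0.025 * 181831 = 4545.775 mm2
phi*Pn = 0.65 * 0.80 * (0.85 * 40 * (181831 - 4545.775) + 420 * 4545.775) / 1000
= 4127.2 kN

4127.2


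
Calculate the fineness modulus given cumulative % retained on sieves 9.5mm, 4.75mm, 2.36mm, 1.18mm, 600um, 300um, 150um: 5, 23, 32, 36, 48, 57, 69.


FM = sum(cumulative % retained) / 100
= 270 / 100
= 2.7

2.7


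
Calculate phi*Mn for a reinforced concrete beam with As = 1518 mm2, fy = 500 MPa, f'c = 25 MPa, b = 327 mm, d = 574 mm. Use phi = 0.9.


a = As * fy / (0.85 * f'c * b)
= 1518 * 500 / (0.85 * 25 * 327)
= 109.2283 mm
Mn = As * fy * (d - a/2) / 10^6
= 394.2139 kN-m
phi*Mn = 0.9 * 394.2139 = 354.79 kN-m

354.79


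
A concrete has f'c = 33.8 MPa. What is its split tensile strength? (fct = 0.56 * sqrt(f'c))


fct = 0.56 * sqrt(33.8)
= 0.56 * 5.814
= 3.256 MPa

3.256


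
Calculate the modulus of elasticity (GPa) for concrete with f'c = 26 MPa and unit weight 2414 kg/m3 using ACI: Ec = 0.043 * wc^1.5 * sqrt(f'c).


Ec = 0.043 * 2414^1.5 * sqrt(26) / 1000
= 26.01 GPa

26.01


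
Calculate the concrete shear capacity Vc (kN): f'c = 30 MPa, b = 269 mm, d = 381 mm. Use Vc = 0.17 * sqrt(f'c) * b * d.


Vc = 0.17 * sqrt(30) * 269 * 381 / 1000
= 95.43 kN

95.43


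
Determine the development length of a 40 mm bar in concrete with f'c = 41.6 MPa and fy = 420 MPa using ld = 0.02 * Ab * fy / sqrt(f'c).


Ab = pi * 40^2 / 4 = 1256.637 mm2
ld = 0.02 * 1256.637 * 420 / sqrt(41.6)
= 1636.6 mm

1636.6


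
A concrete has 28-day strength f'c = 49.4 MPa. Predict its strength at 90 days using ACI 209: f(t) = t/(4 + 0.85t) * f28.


f(90) = 90 / (4 + 0.85 * 90) * 49.4
= 90 / 80.5 * 49.4
= 55.23 MPa

55.23


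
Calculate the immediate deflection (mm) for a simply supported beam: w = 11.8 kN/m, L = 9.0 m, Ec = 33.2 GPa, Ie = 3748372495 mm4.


Convert: L = 9.0 m = 9000 mm, Ec = 33.2 GPa = 33200 MPa
delta = 5 * 11.8 * 9000^4 / (384 * 33200 * 3748372495)
= 8.1 mm

8.1


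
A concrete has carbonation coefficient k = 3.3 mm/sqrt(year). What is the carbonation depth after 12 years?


depth = k * sqrt(t)
= 3.3 * sqrt(12)
= 11.43 mm

11.43


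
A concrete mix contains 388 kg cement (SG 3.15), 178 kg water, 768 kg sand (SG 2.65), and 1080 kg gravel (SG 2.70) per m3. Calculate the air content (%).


Vol cement = 388 / (3.15 * 1000) = 0.123175 m3
Vol water = 178 / 1000 = 0.178 m3
Vol sand = 768 / (2.65 * 1000) = 0.289811 m3
Vol gravel = 1080 / (2.70 * 1000) = 0.4 m3
Total solid + water volume = 0.990986 m3
Air = (1 - 0.990986) * 100 = 0.9%

0.9


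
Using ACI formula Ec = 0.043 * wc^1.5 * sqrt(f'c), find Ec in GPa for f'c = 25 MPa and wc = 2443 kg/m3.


Ec = 0.043 * 2443^1.5 * sqrt(25) / 1000
= 25.96 GPa

25.96


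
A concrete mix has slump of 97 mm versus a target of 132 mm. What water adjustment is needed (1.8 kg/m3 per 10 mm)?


Difference = 132 - 97 = 35 mm
Water adjustment = 35 * 1.8 / 10 = 6.3 kg/m3

6.3


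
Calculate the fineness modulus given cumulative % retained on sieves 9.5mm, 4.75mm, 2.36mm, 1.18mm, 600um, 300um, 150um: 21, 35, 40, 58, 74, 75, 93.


FM = sum(cumulative % retained) / 100
= 396 / 100
= 3.96

3.96


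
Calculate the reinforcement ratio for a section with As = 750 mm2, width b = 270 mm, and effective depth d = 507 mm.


rho = As / (b * d)
= 750 / (270 * 507)
= 0.0055

0.0055


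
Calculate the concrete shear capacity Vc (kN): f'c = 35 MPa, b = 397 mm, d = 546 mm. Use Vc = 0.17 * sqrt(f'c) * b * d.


Vc = 0.17 * sqrt(35) * 397 * 546 / 1000
= 218.0 kN

218.0


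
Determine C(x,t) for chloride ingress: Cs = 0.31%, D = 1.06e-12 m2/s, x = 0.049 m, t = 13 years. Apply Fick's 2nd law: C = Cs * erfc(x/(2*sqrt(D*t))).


t_seconds = 13 * 365.25 * 24 * 3600 = 410248800.0 s
arg = 0.049 / (2 * sqrt(1.06e-12 * 410248800.0))
= 1.1749
erfc(1.1749) = 0.0966
C = 0.31 * 0.0966 = 0.0299%

0.0299


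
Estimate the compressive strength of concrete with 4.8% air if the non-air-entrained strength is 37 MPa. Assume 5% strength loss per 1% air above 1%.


Strength loss = (4.8 - 1) * 5 = 19.0%
f'c = 37 * (1 - 19.0/100)
= 29.97 MPa

29.97


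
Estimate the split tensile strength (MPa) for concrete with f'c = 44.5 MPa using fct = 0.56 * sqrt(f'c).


fct = 0.56 * sqrt(44.5)
= 0.56 * 6.671
= 3.736 MPa

3.736


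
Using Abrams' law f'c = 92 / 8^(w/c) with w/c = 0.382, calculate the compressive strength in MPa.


f'c = 92 / 8^0.382
= 92 / 2.213
= 41.57 MPa

41.57


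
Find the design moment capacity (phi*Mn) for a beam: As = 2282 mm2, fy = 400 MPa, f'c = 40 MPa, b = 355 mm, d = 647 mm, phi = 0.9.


a = As * fy / (0.85 * f'c * b)
= 2282 * 400 / (0.85 * 40 * 355)
= 75.6255 mm
Mn = As * fy * (d - a/2) / 10^6
= 556.0661 kN-m
phi*Mn = 0.9 * 556.0661 = 500.46 kN-m

500.46


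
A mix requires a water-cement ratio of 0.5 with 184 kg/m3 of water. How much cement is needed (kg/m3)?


Cement = water / (w/c)
= 184 / 0.5
= 368.0 kg/m3

368.0


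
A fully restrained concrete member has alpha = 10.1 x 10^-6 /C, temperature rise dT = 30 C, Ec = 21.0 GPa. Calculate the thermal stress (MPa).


sigma = alpha * dT * Ec
= 10.1e-6 * 30 * 21.0 * 1000
= 6.363 MPa

6.363


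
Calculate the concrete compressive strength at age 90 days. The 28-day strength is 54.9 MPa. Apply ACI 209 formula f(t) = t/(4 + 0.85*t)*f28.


f(90) = 90 / (4 + 0.85 * 90) * 54.9
= 90 / 80.5 * 54.9
= 61.38 MPa

61.38


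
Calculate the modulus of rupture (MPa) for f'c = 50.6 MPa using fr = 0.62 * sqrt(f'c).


fr = 0.62 * sqrt(50.6)
= 4.41 MPa

4.41


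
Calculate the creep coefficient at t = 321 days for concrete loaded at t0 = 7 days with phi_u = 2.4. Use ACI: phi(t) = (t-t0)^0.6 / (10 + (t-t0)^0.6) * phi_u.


dt = 321 - 7 = 314
phi = 314^0.6 / (10 + 314^0.6) * 2.4
= 1.822

1.822


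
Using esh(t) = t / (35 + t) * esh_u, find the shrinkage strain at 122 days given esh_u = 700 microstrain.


esh(122) = 122 / (35 + 122) * 700
= 122 / 157 * 700
= 543.9 microstrain

543.9


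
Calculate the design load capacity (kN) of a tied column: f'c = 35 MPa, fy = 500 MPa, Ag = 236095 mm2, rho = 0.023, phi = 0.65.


Ast = rho * Ag = 0.023 * 236095 = 5430.185 mm2
phi*Pn = 0.65 * 0.80 * (0.85 * 35 * (236095 - 5430.185) + 500 * 5430.185) / 1000
= 4980.23 kN

4980.23


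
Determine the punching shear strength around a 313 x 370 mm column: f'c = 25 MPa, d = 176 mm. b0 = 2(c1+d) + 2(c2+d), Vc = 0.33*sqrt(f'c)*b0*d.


b0 = 2*(313 + 176) + 2*(370 + 176) = 2070 mm
Vc = 0.33 * sqrt(25) * 2070 * 176 / 1000
= 601.13 kN

601.13


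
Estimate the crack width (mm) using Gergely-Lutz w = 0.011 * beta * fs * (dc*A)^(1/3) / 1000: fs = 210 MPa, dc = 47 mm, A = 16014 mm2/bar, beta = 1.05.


w = 0.011 * beta * fs * (dc * A)^(1/3) / 1000
= 0.011 * 1.05 * 210 * (47 * 16014)^(1/3) / 1000
= 0.221 mm

0.221


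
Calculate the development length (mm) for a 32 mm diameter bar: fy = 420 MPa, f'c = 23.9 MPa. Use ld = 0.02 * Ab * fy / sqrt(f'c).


Ab = pi * 32^2 / 4 = 804.248 mm2
ld = 0.02 * 804.248 * 420 / sqrt(23.9)
= 1381.9 mm

1381.9


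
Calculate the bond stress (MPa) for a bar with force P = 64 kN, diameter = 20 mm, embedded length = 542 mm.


u = P / (pi * db * ld)
= 64 * 1000 / (pi * 20 * 542)
= 1.879 MPa

1.879


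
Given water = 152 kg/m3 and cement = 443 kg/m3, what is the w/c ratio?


w/c = water / cement
w/c = 152 / 443 = 0.343

0.343


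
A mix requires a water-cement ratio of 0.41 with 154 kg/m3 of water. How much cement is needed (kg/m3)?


Cement = water / (w/c)
= 154 / 0.41
= 375.6 kg/m3

375.6


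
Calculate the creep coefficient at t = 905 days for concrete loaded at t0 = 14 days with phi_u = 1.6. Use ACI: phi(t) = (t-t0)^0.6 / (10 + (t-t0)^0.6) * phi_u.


dt = 905 - 14 = 891
phi = 891^0.6 / (10 + 891^0.6) * 1.6
= 1.368

1.368


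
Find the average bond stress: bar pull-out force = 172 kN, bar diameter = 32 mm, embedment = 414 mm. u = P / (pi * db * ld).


u = P / (pi * db * ld)
= 172 * 1000 / (pi * 32 * 414)
= 4.133 MPa

4.133


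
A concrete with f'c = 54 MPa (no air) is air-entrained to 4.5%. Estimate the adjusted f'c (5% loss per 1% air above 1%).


Strength loss = (4.5 - 1) * 5 = 17.5%
f'c = 54 * (1 - 17.5/100)
= 44.55 MPa

44.55


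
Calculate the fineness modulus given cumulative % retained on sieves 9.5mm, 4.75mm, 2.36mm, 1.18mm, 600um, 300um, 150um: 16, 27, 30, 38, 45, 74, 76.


FM = sum(cumulative % retained) / 100
= 306 / 100
= 3.06

3.06


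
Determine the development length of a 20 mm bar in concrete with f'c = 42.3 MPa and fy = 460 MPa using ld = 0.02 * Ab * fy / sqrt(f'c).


Ab = pi * 20^2 / 4 = 314.159 mm2
ld = 0.02 * 314.159 * 460 / sqrt(42.3)
= 444.4 mm

444.4


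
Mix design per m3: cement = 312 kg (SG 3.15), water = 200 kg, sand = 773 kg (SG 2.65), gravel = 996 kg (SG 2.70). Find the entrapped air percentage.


Vol cement = 312 / (3.15 * 1000) = 0.099048 m3
Vol water = 200 / 1000 = 0.2 m3
Vol sand = 773 / (2.65 * 1000) = 0.291698 m3
Vol gravel = 996 / (2.70 * 1000) = 0.368889 m3
Total solid + water volume = 0.959635 m3
Air = (1 - 0.959635) * 100 = 4.04%

4.04


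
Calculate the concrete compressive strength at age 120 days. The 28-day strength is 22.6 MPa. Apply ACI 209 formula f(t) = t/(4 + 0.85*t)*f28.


f(120) = 120 / (4 + 0.85 * 120) * 22.6
= 120 / 106.0 * 22.6
= 25.58 MPa

25.58


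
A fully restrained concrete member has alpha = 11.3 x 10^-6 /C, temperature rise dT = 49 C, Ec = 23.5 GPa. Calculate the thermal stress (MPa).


sigma = alpha * dT * Ec
= 11.3e-6 * 49 * 23.5 * 1000
= 13.012 MPa

13.012


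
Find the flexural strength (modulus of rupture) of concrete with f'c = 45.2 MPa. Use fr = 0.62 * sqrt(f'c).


fr = 0.62 * sqrt(45.2)
= 4.168 MPa

4.168


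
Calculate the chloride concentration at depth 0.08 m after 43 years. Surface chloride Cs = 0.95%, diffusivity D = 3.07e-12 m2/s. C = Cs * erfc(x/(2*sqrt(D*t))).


t_seconds = 43 * 365.25 * 24 * 3600 = 1356976800.0 s
arg = 0.08 / (2 * sqrt(3.07e-12 * 1356976800.0))
= 0.6197
erfc(0.6197) = 0.3808
C = 0.95 * 0.3808 = 0.3618%

0.3618


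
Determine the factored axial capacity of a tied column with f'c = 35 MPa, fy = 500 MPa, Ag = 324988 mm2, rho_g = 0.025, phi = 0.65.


Ast = rho * Ag = 0.025 * 324988 = 8124.7 mm2
phi*Pn = 0.65 * 0.80 * (0.85 * 35 * (324988 - 8124.7) + 500 * 8124.7) / 1000
= 7014.3 kN

7014.3


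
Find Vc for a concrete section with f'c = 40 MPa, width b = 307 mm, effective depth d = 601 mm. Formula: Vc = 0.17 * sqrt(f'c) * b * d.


Vc = 0.17 * sqrt(40) * 307 * 601 / 1000
= 198.38 kN

198.38


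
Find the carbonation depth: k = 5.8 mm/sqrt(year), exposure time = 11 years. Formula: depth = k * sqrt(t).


depth = k * sqrt(t)
= 5.8 * sqrt(11)
= 19.24 mm

19.24


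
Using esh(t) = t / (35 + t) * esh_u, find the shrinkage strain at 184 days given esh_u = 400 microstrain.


esh(184) = 184 / (35 + 184) * 400
= 184 / 219 * 400
= 336.1 microstrain

336.1


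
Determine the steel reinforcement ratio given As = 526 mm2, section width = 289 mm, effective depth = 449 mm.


rho = As / (b * d)
= 526 / (289 * 449)
= 0.0041

0.0041


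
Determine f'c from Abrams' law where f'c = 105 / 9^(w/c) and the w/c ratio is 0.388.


f'c = 105 / 9^0.388
= 105 / 2.346
= 44.77 MPa

44.77


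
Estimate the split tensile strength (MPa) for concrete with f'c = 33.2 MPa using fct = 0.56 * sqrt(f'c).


fct = 0.56 * sqrt(33.2)
= 0.56 * 5.762
= 3.227 MPa

3.227


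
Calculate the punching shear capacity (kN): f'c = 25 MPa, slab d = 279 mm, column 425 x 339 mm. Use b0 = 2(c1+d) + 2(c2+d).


b0 = 2*(425 + 279) + 2*(339 + 279) = 2644 mm
Vc = 0.33 * sqrt(25) * 2644 * 279 / 1000
= 1217.17 kN

1217.17


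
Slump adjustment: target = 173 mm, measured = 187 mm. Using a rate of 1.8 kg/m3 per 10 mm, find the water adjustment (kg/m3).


Difference = 173 - 187 = -14 mm
Water adjustment = -14 * 1.8 / 10 = -2.5 kg/m3

-2.5


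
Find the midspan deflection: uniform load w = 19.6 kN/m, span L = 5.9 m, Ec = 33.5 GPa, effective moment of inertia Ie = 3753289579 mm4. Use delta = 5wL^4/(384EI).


Convert: L = 5.9 m = 5900 mm, Ec = 33.5 GPa = 33500 MPa
delta = 5 * 19.6 * 5900^4 / (384 * 33500 * 3753289579)
= 2.46 mm

2.46


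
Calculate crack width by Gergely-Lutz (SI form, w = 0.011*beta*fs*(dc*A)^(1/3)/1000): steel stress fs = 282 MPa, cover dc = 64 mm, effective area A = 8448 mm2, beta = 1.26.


w = 0.011 * beta * fs * (dc * A)^(1/3) / 1000
= 0.011 * 1.26 * 282 * (64 * 8448)^(1/3) / 1000
= 0.318 mm

0.318


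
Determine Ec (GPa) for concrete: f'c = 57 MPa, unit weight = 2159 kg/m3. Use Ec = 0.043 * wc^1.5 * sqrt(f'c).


Ec = 0.043 * 2159^1.5 * sqrt(57) / 1000
= 32.57 GPa

32.57


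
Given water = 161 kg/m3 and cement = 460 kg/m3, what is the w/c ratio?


w/c = water / cement
w/c = 161 / 460 = 0.35

0.35


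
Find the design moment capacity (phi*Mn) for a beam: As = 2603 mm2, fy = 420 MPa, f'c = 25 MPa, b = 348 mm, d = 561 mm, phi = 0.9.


a = As * fy / (0.85 * f'c * b)
= 2603 * 420 / (0.85 * 25 * 348)
= 147.8377 mm
Mn = As * fy * (d - a/2) / 10^6
= 532.5063 kN-m
phi*Mn = 0.9 * 532.5063 = 479.26 kN-m

479.26


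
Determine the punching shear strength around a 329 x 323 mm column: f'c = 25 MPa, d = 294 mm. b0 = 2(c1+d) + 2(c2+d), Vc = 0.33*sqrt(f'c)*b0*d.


b0 = 2*(329 + 294) + 2*(323 + 294) = 2480 mm
Vc = 0.33 * sqrt(25) * 2480 * 294 / 1000
= 1203.05 kN

1203.05


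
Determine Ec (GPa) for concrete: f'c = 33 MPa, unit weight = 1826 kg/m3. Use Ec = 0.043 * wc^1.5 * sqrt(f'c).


Ec = 0.043 * 1826^1.5 * sqrt(33) / 1000
= 19.27 GPa

19.27


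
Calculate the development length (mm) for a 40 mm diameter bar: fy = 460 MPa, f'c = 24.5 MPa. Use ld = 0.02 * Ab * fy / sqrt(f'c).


Ab = pi * 40^2 / 4 = 1256.637 mm2
ld = 0.02 * 1256.637 * 460 / sqrt(24.5)
= 2335.7 mm

2335.7


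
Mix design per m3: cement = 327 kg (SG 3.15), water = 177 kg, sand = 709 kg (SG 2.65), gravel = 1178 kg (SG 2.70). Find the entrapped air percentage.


Vol cement = 327 / (3.15 * 1000) = 0.10381 m3
Vol water = 177 / 1000 = 0.177 m3
Vol sand = 709 / (2.65 * 1000) = 0.267547 m3
Vol gravel = 1178 / (2.70 * 1000) = 0.436296 m3
Total solid + water volume = 0.984653 m3
Air = (1 - 0.984653) * 100 = 1.53%

1.53


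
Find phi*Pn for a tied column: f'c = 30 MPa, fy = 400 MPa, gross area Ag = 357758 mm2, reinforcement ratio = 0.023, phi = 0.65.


Ast = rho * Ag = 0.023 * 357758 = 8228.434 mm2
phi*Pn = 0.65 * 0.80 * (0.85 * 30 * (357758 - 8228.434) + 400 * 8228.434) / 1000
= 6346.28 kN

6346.28


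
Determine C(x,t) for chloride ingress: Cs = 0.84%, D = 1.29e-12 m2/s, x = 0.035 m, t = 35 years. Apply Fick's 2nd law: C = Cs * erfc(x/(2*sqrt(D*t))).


t_seconds = 35 * 365.25 * 24 * 3600 = 1104516000.0 s
arg = 0.035 / (2 * sqrt(1.29e-12 * 1104516000.0))
= 0.4636
erfc(0.4636) = 0.512
C = 0.84 * 0.512 = 0.4301%

0.4301


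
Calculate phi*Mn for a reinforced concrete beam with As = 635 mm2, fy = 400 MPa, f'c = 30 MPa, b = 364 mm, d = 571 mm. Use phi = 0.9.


a = As * fy / (0.85 * f'c * b)
= 635 * 400 / (0.85 * 30 * 364)
= 27.3648 mm
Mn = As * fy * (d - a/2) / 10^6
= 141.5587 kN-m
phi*Mn = 0.9 * 141.5587 = 127.4 kN-m

127.4


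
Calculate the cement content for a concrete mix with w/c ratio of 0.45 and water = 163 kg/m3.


Cement = water / (w/c)
= 163 / 0.45
= 362.2 kg/m3

362.2


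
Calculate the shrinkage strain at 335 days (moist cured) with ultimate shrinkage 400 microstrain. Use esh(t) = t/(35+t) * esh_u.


esh(335) = 335 / (35 + 335) * 400
= 335 / 370 * 400
= 362.2 microstrain

362.2


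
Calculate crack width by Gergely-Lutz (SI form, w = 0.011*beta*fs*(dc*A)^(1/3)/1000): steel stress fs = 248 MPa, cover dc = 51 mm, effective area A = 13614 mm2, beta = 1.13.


w = 0.011 * beta * fs * (dc * A)^(1/3) / 1000
= 0.011 * 1.13 * 248 * (51 * 13614)^(1/3) / 1000
= 0.273 mm

0.273


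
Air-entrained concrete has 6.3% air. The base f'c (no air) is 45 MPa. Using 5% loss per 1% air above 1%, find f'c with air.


Strength loss = (6.3 - 1) * 5 = 26.5%
f'c = 45 * (1 - 26.5/100)
= 33.08 MPa

33.08


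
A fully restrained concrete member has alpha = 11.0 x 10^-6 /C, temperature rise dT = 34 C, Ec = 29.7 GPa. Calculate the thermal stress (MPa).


sigma = alpha * dT * Ec
= 11.0e-6 * 34 * 29.7 * 1000
= 11.108 MPa

11.108


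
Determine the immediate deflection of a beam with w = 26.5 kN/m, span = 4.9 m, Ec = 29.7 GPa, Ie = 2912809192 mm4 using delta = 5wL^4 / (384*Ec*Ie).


Convert: L = 4.9 m = 4900 mm, Ec = 29.7 GPa = 29700 MPa
delta = 5 * 26.5 * 4900^4 / (384 * 29700 * 2912809192)
= 2.3 mm

2.3


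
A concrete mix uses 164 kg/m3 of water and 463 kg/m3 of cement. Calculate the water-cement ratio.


w/c = water / cement
w/c = 164 / 463 = 0.354

0.354


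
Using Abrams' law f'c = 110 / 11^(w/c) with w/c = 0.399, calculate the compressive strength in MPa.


f'c = 110 / 11^0.399
= 110 / 2.603
= 42.25 MPa

42.25


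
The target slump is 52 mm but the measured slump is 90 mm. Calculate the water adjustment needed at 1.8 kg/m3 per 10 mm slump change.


Difference = 52 - 90 = -38 mm
Water adjustment = -38 * 1.8 / 10 = -6.8 kg/m3

-6.8


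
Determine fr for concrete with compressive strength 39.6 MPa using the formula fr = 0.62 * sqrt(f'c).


fr = 0.62 * sqrt(39.6)
= 3.902 MPa

3.902


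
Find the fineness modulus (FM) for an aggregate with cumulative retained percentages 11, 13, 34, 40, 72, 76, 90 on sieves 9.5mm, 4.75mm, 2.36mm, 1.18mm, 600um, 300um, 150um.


FM = sum(cumulative % retained) / 100
= 336 / 100
= 3.36

3.36


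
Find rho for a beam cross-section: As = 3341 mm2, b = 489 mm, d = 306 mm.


rho = As / (b * d)
= 3341 / (489 * 306)
= 0.0223

0.0223


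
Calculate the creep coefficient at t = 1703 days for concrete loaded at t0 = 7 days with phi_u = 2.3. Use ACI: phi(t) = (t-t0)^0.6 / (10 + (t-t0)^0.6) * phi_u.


dt = 1703 - 7 = 1696
phi = 1696^0.6 / (10 + 1696^0.6) * 2.3
= 2.062

2.062


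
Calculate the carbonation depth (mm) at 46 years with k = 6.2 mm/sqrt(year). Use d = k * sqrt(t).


depth = k * sqrt(t)
= 6.2 * sqrt(46)
= 42.05 mm

42.05
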